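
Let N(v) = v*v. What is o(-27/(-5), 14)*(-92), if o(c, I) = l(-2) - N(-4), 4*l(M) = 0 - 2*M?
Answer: 1380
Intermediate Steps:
l(M) = -M/2 (l(M) = (0 - 2*M)/4 = (-2*M)/4 = -M/2)
N(v) = v²
o(c, I) = -15 (o(c, I) = -½*(-2) - 1*(-4)² = 1 - 1*16 = 1 - 16 = -15)
o(-27/(-5), 14)*(-92) = -15*(-92) = 1380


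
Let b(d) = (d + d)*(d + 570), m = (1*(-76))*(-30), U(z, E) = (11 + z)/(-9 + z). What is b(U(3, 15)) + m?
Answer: -3322/9 ≈ -369.11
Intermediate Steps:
U(z, E) = (11 + z)/(-9 + z)
m = 2280 (m = -76*(-30) = 2280)
b(d) = 2*d*(570 + d) (b(d) = (2*d)*(570 + d) = 2*d*(570 + d))
b(U(3, 15)) + m = 2*((11 + 3)/(-9 + 3))*(570 + (11 + 3)/(-9 + 3)) + 2280 = 2*(14/(-6))*(570 + 14/(-6)) + 2280 = 2*(-⅙*14)*(570 - ⅙*14) + 2280 = 2*(-7/3)*(570 - 7/3) + 2280 = 2*(-7/3)*(1703/3) + 2280 = -23842/9 + 2280 = -3322/9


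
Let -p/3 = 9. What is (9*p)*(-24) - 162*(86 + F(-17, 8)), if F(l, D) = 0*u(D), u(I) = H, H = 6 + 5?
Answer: -8100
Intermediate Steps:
H = 11
p = -27 (p = -3*9 = -27)
u(I) = 11
F(l, D) = 0 (F(l, D) = 0*11 = 0)
(9*p)*(-24) - 162*(86 + F(-17, 8)) = (9*(-27))*(-24) - 162*(86 + 0) = -243*(-24) - 162*86 = 5832 - 13932 = -8100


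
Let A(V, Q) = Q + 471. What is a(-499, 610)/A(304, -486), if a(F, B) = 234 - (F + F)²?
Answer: 199154/3 ≈ 66385.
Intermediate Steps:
A(V, Q) = 471 + Q
a(F, B) = 234 - 4*F² (a(F, B) = 234 - (2*F)² = 234 - 4*F²)
a(-499, 610)/A(304, -486) = (234 - 4*(-499)²)/(471 - 486) = (234 - 4*249001)/(-15) = (234 - 996004)*(-1/15) = -995770*(-1/15) = 199154/3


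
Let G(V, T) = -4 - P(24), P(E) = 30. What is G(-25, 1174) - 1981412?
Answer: -1981446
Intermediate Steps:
G(V, T) = -34 (G(V, T) = -4 - 1*30 = -4 - 30 = -34)
G(-25, 1174) - 1981412 = -34 - 1981412 = -1981446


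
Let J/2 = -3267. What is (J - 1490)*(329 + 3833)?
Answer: -33395888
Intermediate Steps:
J = -6534 (J = 2*(-3267) = -6534)
(J - 1490)*(329 + 3833) = (-6534 - 1490)*(329 + 3833) = -8024*4162 = -33395888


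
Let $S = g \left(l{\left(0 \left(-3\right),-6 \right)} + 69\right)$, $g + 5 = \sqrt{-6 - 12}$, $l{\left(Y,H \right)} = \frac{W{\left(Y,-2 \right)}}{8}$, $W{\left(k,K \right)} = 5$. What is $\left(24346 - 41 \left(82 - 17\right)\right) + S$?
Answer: $\frac{170663}{8} + \frac{1671 i \sqrt{2}}{8} \approx 21333.0 + 295.39 i$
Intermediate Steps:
$l{\left(Y,H \right)} = \frac{5}{8}$
$g = -5 + 3 i \sqrt{2}$ ($g = -5 + \sqrt{-6 - 12} = -5 + \sqrt{-18} = -5 + 3 i \sqrt{2} \approx -5.0 + 4.2426 i$)
$S = - \frac{2785}{8} + \frac{1671 i \sqrt{2}}{8}$ ($S = \left(-5 + 3 i \sqrt{2}\right) \left(\frac{5}{8} + 69\right) = \left(-5 + 3 i \sqrt{2}\right) \frac{557}{8} = - \frac{2785}{8} + \frac{1671 i \sqrt{2}}{8} \approx -348.13 + 295.39 i$)
$\left(24346 - 41 \left(82 - 17\right)\right) + S = \left(24346 - 41 \left(82 - 17\right)\right) - \left(\frac{2785}{8} - \frac{1671 i \sqrt{2}}{8}\right) = \left(24346 - 2665\right) - \left(\frac{2785}{8} - \frac{1671 i \sqrt{2}}{8}\right) = 21681 - \left(\frac{2785}{8} - \frac{1671 i \sqrt{2}}{8}\right) = \frac{170663}{8} + \frac{1671 i \sqrt{2}}{8}$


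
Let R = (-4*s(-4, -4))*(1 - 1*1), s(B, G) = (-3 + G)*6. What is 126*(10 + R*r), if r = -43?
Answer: 1260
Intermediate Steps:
s(B, G) = -18 + 6*G
R = 0 (R = (-4*(-18 + 6*(-4)))*(1 - 1*1) = (-4*(-18 - 24))*(1 - 1) = -4*(-42)*0 = 168*0 = 0)
126*(10 + R*r) = 126*(10 + 0*(-43)) = 126*(10 + 0) = 126*10 = 1260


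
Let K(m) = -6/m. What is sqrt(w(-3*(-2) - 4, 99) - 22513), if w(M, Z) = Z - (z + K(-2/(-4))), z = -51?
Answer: I*sqrt(22351) ≈ 149.5*I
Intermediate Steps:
w(M, Z) = 63 + Z (w(M, Z) = Z - (-51 - 6/((-2/(-4)))) = Z - (-51 - 6/((-2*(-1/4)))) = Z - (-51 - 6/1/2) = Z - (-51 - 6*2) = Z - (-51 - 12) = Z - 1*(-63) = Z + 63 = 63 + Z)
sqrt(w(-3*(-2) - 4, 99) - 22513) = sqrt((63 + 99) - 22513) = sqrt(162 - 22513) = sqrt(-22351) = I*sqrt(22351)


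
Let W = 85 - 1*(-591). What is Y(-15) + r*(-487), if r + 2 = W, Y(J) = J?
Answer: -328253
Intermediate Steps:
W = 676 (W = 85 + 591 = 676)
r = 674 (r = -2 + 676 = 674)
Y(-15) + r*(-487) = -15 + 674*(-487) = -15 - 328238 = -328253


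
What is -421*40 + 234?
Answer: -16606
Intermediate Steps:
-421*40 + 234 = -16840 + 234 = -16606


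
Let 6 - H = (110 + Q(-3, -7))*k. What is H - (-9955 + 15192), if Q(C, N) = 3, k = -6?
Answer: -4553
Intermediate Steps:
H = 684 (H = 6 - (110 + 3)*(-6) = 6 - 113*(-6) = 6 - 1*(-678) = 6 + 678 = 684)
H - (-9955 + 15192) = 684 - (-9955 + 15192) = 684 - 1*5237 = 684 - 5237 = -4553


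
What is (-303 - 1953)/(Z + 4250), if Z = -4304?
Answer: 376/9 ≈ 41.778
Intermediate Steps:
(-303 - 1953)/(Z + 4250) = (-303 - 1953)/(-4304 + 4250) = -2256/(-54) = -2256*(-1/54) = 376/9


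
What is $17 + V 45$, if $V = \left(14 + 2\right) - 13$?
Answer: $152$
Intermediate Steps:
$V = 3$ ($V = 16 - 13 = 3$)
$17 + V 45 = 17 + 3 \cdot 45 = 17 + 135 = 152$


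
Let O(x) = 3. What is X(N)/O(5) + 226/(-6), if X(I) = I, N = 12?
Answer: -101/3 ≈ -33.667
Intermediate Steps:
X(N)/O(5) + 226/(-6) = 12/3 + 226/(-6) = 12*(⅓) + 226*(-⅙) = 4 - 113/3 = -101/3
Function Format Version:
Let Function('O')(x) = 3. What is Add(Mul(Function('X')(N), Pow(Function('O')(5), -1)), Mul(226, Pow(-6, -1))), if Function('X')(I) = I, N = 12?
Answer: Rational(-101, 3) ≈ -33.667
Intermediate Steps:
Add(Mul(Function('X')(N), Pow(Function('O')(5), -1)), Mul(226, Pow(-6, -1))) = Add(Mul(12, Pow(3, -1)), Mul(226, Pow(-6, -1))) = Add(Mul(12, Rational(1, 3)), Mul(226, Rational(-1, 6))) = Add(4, Rational(-113, 3)) = Rational(-101, 3)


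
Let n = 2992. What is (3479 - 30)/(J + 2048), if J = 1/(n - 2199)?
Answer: 2735057/1624065 ≈ 1.6841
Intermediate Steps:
J = 1/793 (J = 1/(2992 - 2199) = 1/793 ≈ 0.0012610)
(3479 - 30)/(J + 2048) = (3479 - 30)/(1/793 + 2048) = 3449/(1624065/793) = 3449*(793/1624065) = 2735057/1624065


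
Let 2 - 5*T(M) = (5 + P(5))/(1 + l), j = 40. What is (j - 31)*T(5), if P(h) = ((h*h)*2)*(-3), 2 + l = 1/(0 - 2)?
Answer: -852/5 ≈ -170.40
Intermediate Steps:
l = -5/2 (l = -2 + 1/(0 - 2) = -2 + 1/(-2) = -2 - ½ = -5/2 ≈ -2.5000)
P(h) = -6*h² (P(h) = (h²*2)*(-3) = (2*h²)*(-3) = -6*h²)
T(M) = -284/15 (T(M) = ⅖ - (5 - 6*5²)/(5*(1 - 5/2)) = ⅖ - (5 - 6*25)/(5*(-3/2)) = ⅖ - (5 - 150)*(-2)/(5*3) = ⅖ - (-29)*(-2)/3 = ⅖ - ⅕*290/3 = ⅖ - 58/3 = -284/15)
(j - 31)*T(5) = (40 - 31)*(-284/15) = 9*(-284/15) = -852/5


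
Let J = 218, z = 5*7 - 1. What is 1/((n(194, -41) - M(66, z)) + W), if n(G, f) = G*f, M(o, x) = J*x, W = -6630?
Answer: -1/21996 ≈ -4.5463e-5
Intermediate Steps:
z = 34 (z = 35 - 1 = 34)
M(o, x) = 218*x
1/((n(194, -41) - M(66, z)) + W) = 1/((194*(-41) - 218*34) - 6630) = 1/((-7954 - 1*7412) - 6630) = 1/((-7954 - 7412) - 6630) = 1/(-15366 - 6630) = 1/(-21996) = -1/21996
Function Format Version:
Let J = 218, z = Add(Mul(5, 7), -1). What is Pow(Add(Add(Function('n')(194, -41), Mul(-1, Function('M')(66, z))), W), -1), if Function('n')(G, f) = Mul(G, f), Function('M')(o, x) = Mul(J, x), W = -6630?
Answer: Rational(-1, 21996) ≈ -4.5463e-5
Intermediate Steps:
z = 34 (z = Add(35, -1) = 34)
Function('M')(o, x) = Mul(218, x)
Pow(Add(Add(Function('n')(194, -41), Mul(-1, Function('M')(66, z))), W), -1) = Pow(Add(Add(Mul(194, -41), Mul(-1, Mul(218, 34))), -6630), -1) = Pow(Add(Add(-7954, Mul(-1, 7412)), -6630), -1) = Pow(Add(Add(-7954, -7412), -6630), -1) = Pow(Add(-15366, -6630), -1) = Pow(-21996, -1) = Rational(-1, 21996)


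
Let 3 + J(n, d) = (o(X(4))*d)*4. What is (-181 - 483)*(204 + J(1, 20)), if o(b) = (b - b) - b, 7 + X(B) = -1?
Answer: -558424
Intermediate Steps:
X(B) = -8 (X(B) = -7 - 1 = -8)
o(b) = -b (o(b) = 0 - b = -b)
J(n, d) = -3 + 32*d (J(n, d) = -3 + ((-1*(-8))*d)*4 = -3 + (8*d)*4 = -3 + 32*d)
(-181 - 483)*(204 + J(1, 20)) = (-181 - 483)*(204 + (-3 + 32*20)) = -664*(204 + (-3 + 640)) = -664*(204 + 637) = -664*841 = -558424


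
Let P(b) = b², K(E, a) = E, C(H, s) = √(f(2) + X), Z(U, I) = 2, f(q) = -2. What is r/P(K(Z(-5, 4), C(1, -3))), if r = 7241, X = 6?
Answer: 7241/4 ≈ 1810.3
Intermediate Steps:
C(H, s) = 2 (C(H, s) = √(-2 + 6) = √4 = 2)
r/P(K(Z(-5, 4), C(1, -3))) = 7241/(2²) = 7241/4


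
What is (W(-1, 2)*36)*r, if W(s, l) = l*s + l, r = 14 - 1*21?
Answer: 0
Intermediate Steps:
r = -7 (r = 14 - 21 = -7)
W(s, l) = l + l*s
(W(-1, 2)*36)*r = ((2*(1 - 1))*36)*(-7) = ((2*0)*36)*(-7) = (0*36)*(-7) = 0*(-7) = 0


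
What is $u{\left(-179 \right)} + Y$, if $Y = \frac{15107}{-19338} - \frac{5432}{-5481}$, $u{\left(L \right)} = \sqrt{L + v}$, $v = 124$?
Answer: $\frac{1059169}{5047218} + i \sqrt{55} \approx 0.20985 + 7.4162 i$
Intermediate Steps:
$u{\left(L \right)} = \sqrt{124 + L}$ ($u{\left(L \right)} = \sqrt{L + 124} = \sqrt{124 + L}$)
$Y = \frac{1059169}{5047218}$ ($Y = 15107 \left(- \frac{1}{19338}\right) - - \frac{776}{783} = - \frac{15107}{19338} + \frac{776}{783} = \frac{1059169}{5047218} \approx 0.20985$)
$u{\left(-179 \right)} + Y = \sqrt{124 - 179} + \frac{1059169}{5047218} = \sqrt{-55} + \frac{1059169}{5047218} = i \sqrt{55} + \frac{1059169}{5047218} = \frac{1059169}{5047218} + i \sqrt{55}$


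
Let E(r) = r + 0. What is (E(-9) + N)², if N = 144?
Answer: 18225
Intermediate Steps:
E(r) = r
(E(-9) + N)² = (-9 + 144)² = 135² = 18225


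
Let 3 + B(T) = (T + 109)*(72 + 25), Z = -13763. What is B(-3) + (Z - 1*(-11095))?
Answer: 7611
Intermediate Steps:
B(T) = 10570 + 97*T (B(T) = -3 + (T + 109)*(72 + 25) = -3 + (109 + T)*97 = -3 + (10573 + 97*T) = 10570 + 97*T)
B(-3) + (Z - 1*(-11095)) = (10570 + 97*(-3)) + (-13763 - 1*(-11095)) = (10570 - 291) + (-13763 + 11095) = 10279 - 2668 = 7611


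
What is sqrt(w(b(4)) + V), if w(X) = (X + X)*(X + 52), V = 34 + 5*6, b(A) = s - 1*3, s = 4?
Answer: sqrt(170) ≈ 13.038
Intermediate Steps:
b(A) = 1 (b(A) = 4 - 1*3 = 4 - 3 = 1)
V = 64 (V = 34 + 30 = 64)
w(X) = 2*X*(52 + X) (w(X) = (2*X)*(52 + X) = 2*X*(52 + X))
sqrt(w(b(4)) + V) = sqrt(2*1*(52 + 1) + 64) = sqrt(2*1*53 + 64) = sqrt(106 + 64) = sqrt(170)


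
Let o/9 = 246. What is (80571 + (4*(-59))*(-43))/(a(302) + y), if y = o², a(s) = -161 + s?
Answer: 90719/4901937 ≈ 0.018507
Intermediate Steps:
o = 2214 (o = 9*246 = 2214)
y = 4901796 (y = 2214² = 4901796)
(80571 + (4*(-59))*(-43))/(a(302) + y) = (80571 + (4*(-59))*(-43))/((-161 + 302) + 4901796) = (80571 - 236*(-43))/(141 + 4901796) = (80571 + 10148)/4901937 = 90719*(1/4901937) = 90719/4901937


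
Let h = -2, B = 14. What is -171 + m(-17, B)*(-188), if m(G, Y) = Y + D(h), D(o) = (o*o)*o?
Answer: -1299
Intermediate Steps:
D(o) = o³ (D(o) = o²*o = o³)
m(G, Y) = -8 + Y (m(G, Y) = Y + (-2)³ = Y - 8 = -8 + Y)
-171 + m(-17, B)*(-188) = -171 + (-8 + 14)*(-188) = -171 + 6*(-188) = -171 - 1128 = -1299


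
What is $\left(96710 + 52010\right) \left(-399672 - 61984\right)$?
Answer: $-68657480320$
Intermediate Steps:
$\left(96710 + 52010\right) \left(-399672 - 61984\right) = 148720 \left(-461656\right) = -68657480320$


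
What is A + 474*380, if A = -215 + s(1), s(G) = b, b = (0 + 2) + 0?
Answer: 179907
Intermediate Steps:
b = 2 (b = 2 + 0 = 2)
s(G) = 2
A = -213 (A = -215 + 2 = -213)
A + 474*380 = -213 + 474*380 = -213 + 180120 = 179907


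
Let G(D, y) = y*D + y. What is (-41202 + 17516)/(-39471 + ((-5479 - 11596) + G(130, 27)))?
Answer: 23686/53009 ≈ 0.44683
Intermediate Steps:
G(D, y) = y + D*y (G(D, y) = D*y + y = y + D*y)
(-41202 + 17516)/(-39471 + ((-5479 - 11596) + G(130, 27))) = (-41202 + 17516)/(-39471 + ((-5479 - 11596) + 27*(1 + 130))) = -23686/(-39471 + (-17075 + 27*131)) = -23686/(-39471 + (-17075 + 3537)) = -23686/(-39471 - 13538) = -23686/(-53009) = -23686*(-1/53009) = 23686/53009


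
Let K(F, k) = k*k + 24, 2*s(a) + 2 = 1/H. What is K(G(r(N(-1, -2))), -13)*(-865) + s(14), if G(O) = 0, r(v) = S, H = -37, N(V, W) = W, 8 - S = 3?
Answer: -12354005/74 ≈ -1.6695e+5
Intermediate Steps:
S = 5 (S = 8 - 1*3 = 8 - 3 = 5)
s(a) = -75/74 (s(a) = -1 + (1/2)/(-37) = -1 + (1/2)*(-1/37) = -1 - 1/74 = -75/74)
r(v) = 5
K(F, k) = 24 + k**2 (K(F, k) = k**2 + 24 = 24 + k**2)
K(G(r(N(-1, -2))), -13)*(-865) + s(14) = (24 + (-13)**2)*(-865) - 75/74 = (24 + 169)*(-865) - 75/74 = 193*(-865) - 75/74 = -166945 - 75/74 = -12354005/74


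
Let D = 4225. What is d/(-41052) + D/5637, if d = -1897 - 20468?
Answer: 99838735/77136708 ≈ 1.2943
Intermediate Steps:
d = -22365
d/(-41052) + D/5637 = -22365/(-41052) + 4225/5637 = -22365*(-1/41052) + 4225*(1/5637) = 7455/13684 + 4225/5637 = 99838735/77136708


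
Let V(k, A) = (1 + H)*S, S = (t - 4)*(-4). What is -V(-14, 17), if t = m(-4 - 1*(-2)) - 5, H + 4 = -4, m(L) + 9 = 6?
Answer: 336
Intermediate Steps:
m(L) = -3 (m(L) = -9 + 6 = -3)
H = -8 (H = -4 - 4 = -8)
t = -8 (t = -3 - 5 = -8)
S = 48 (S = (-8 - 4)*(-4) = -12*(-4) = 48)
V(k, A) = -336 (V(k, A) = (1 - 8)*48 = -7*48 = -336)
-V(-14, 17) = -1*(-336) = 336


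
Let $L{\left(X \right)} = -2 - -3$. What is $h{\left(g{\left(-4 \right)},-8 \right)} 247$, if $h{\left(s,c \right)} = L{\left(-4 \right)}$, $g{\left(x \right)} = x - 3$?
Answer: $247$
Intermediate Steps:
$L{\left(X \right)} = 1$ ($L{\left(X \right)} = -2 + 3 = 1$)
$g{\left(x \right)} = -3 + x$ ($g{\left(x \right)} = x - 3 = -3 + x$)
$h{\left(s,c \right)} = 1$
$h{\left(g{\left(-4 \right)},-8 \right)} 247 = 1 \cdot 247 = 247$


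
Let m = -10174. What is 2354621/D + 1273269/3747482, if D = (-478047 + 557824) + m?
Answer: 8912523156529/260835989646 ≈ 34.169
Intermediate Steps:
D = 69603 (D = (-478047 + 557824) - 10174 = 79777 - 10174 = 69603)
2354621/D + 1273269/3747482 = 2354621/69603 + 1273269/3747482 = 8912523156529/260835989646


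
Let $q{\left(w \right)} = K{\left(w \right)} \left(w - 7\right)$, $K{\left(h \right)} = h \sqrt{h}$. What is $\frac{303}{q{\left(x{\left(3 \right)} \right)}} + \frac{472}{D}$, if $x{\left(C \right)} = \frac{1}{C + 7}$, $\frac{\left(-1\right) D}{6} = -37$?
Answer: $\frac{236}{111} - \frac{10100 \sqrt{10}}{23} \approx -1386.5$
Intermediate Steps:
$D = 222$ ($D = \left(-6\right) \left(-37\right) = 222$)
$x{\left(C \right)} = \frac{1}{7 + C}$
$K{\left(h \right)} = h^{\frac{3}{2}}$
$q{\left(w \right)} = w^{\frac{3}{2}} \left(-7 + w\right)$ ($q{\left(w \right)} = w^{\frac{3}{2}} \left(w - 7\right) = w^{\frac{3}{2}} \left(-7 + w\right)$)
$\frac{303}{q{\left(x{\left(3 \right)} \right)}} + \frac{472}{D} = \frac{303}{\left(\frac{1}{7 + 3}\right)^{\frac{3}{2}} \left(-7 + \frac{1}{7 + 3}\right)} + \frac{472}{222} = \frac{303}{\left(\frac{1}{10}\right)^{\frac{3}{2}} \left(-7 + \frac{1}{10}\right)} + 472 \cdot \frac{1}{222} = \frac{303}{\left(\frac{1}{10}\right)^{\frac{3}{2}} \left(-7 + \frac{1}{10}\right)} + \frac{236}{111} = \frac{303}{\frac{\sqrt{10}}{100} \left(- \frac{69}{10}\right)} + \frac{236}{111} = \frac{303}{\left(- \frac{69}{1000}\right) \sqrt{10}} + \frac{236}{111} = 303 \left(- \frac{100 \sqrt{10}}{69}\right) + \frac{236}{111} = - \frac{10100 \sqrt{10}}{23} + \frac{236}{111} = \frac{236}{111} - \frac{10100 \sqrt{10}}{23}$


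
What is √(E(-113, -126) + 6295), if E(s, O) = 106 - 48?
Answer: √6353 ≈ 79.706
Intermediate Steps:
E(s, O) = 58
√(E(-113, -126) + 6295) = √(58 + 6295) = √6353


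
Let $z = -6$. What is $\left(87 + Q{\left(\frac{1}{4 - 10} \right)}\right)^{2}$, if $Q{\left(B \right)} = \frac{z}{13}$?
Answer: $\frac{1265625}{169} \approx 7488.9$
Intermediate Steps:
$Q{\left(B \right)} = - \frac{6}{13}$
$\left(87 + Q{\left(\frac{1}{4 - 10} \right)}\right)^{2} = \left(87 - \frac{6}{13}\right)^{2} = \left(\frac{1125}{13}\right)^{2} = \frac{1265625}{169}$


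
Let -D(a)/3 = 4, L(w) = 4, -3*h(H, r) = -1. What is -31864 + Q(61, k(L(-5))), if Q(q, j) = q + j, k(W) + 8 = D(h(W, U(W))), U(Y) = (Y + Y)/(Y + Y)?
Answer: -31823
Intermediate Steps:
U(Y) = 1 (U(Y) = (2*Y)/((2*Y)) = (2*Y)*(1/(2*Y)) = 1)
h(H, r) = ⅓ (h(H, r) = -⅓*(-1) = ⅓)
D(a) = -12 (D(a) = -3*4 = -12)
k(W) = -20 (k(W) = -8 - 12 = -20)
Q(q, j) = j + q
-31864 + Q(61, k(L(-5))) = -31864 + (-20 + 61) = -31864 + 41 = -31823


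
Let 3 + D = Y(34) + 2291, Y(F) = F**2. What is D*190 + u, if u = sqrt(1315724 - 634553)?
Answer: 654360 + sqrt(681171) ≈ 6.5519e+5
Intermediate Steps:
D = 3444 (D = -3 + (34**2 + 2291) = -3 + (1156 + 2291) = -3 + 3447 = 3444)
u = sqrt(681171) ≈ 825.33
D*190 + u = 3444*190 + sqrt(681171) = 654360 + sqrt(681171)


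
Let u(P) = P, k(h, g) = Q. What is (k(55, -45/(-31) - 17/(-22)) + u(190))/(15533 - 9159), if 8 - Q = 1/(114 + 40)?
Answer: 30491/981596 ≈ 0.031063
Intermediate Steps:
Q = 1231/154 (Q = 8 - 1/(114 + 40) = 8 - 1/154 = 1231/154 ≈ 7.9935)
k(h, g) = 1231/154
(k(55, -45/(-31) - 17/(-22)) + u(190))/(15533 - 9159) = (1231/154 + 190)/(15533 - 9159) = (30491/154)/6374 = (30491/154)*(1/6374) = 30491/981596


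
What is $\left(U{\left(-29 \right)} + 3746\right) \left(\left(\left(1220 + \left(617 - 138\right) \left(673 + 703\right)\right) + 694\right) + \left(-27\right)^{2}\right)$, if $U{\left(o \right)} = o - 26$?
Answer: $2442508177$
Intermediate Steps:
$U{\left(o \right)} = -26 + o$
$\left(U{\left(-29 \right)} + 3746\right) \left(\left(\left(1220 + \left(617 - 138\right) \left(673 + 703\right)\right) + 694\right) + \left(-27\right)^{2}\right) = \left(\left(-26 - 29\right) + 3746\right) \left(\left(\left(1220 + \left(617 - 138\right) \left(673 + 703\right)\right) + 694\right) + \left(-27\right)^{2}\right) = \left(-55 + 3746\right) \left(\left(\left(1220 + 479 \cdot 1376\right) + 694\right) + 729\right) = 3691 \left(\left(\left(1220 + 659104\right) + 694\right) + 729\right) = 3691 \left(\left(660324 + 694\right) + 729\right) = 3691 \left(661018 + 729\right) = 3691 \cdot 661747 = 2442508177$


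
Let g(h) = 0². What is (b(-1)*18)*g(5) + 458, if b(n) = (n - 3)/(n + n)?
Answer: 458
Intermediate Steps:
b(n) = (-3 + n)/(2*n) (b(n) = (-3 + n)/((2*n)) = (-3 + n)*(1/(2*n)) = (-3 + n)/(2*n))
g(h) = 0
(b(-1)*18)*g(5) + 458 = (((½)*(-3 - 1)/(-1))*18)*0 + 458 = (((½)*(-1)*(-4))*18)*0 + 458 = (2*18)*0 + 458 = 36*0 + 458 = 0 + 458 = 458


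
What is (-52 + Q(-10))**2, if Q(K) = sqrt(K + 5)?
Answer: (52 - I*sqrt(5))**2 ≈ 2699.0 - 232.55*I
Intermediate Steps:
Q(K) = sqrt(5 + K)
(-52 + Q(-10))**2 = (-52 + sqrt(5 - 10))**2 = (-52 + sqrt(-5))**2 = (-52 + I*sqrt(5))**2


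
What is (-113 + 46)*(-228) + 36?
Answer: 15312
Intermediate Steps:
(-113 + 46)*(-228) + 36 = -67*(-228) + 36 = 15276 + 36 = 15312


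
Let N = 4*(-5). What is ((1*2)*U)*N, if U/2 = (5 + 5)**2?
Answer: -8000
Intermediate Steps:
U = 200 (U = 2*(5 + 5)**2 = 2*10**2 = 2*100 = 200)
N = -20
((1*2)*U)*N = ((1*2)*200)*(-20) = (2*200)*(-20) = 400*(-20) = -8000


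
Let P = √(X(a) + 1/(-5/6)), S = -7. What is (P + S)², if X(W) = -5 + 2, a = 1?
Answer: (35 - I*√105)²/25 ≈ 44.8 - 28.691*I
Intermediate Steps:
X(W) = -3
P = I*√105/5 (P = √(-3 + 1/(-5/6)) = √(-3 + 1/(-5*⅙)) = √(-3 + 1/(-⅚)) = √(-3 - 6/5) = √(-21/5) = I*√105/5 ≈ 2.0494*I)
(P + S)² = (I*√105/5 - 7)² = (-7 + I*√105/5)²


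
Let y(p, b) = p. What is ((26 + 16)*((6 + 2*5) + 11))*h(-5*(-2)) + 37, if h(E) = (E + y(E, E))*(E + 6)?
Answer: 362917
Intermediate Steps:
h(E) = 2*E*(6 + E) (h(E) = (E + E)*(E + 6) = (2*E)*(6 + E) = 2*E*(6 + E))
((26 + 16)*((6 + 2*5) + 11))*h(-5*(-2)) + 37 = ((26 + 16)*((6 + 2*5) + 11))*(2*(-5*(-2))*(6 - 5*(-2))) + 37 = (42*((6 + 10) + 11))*(2*10*(6 + 10)) + 37 = (42*(16 + 11))*(2*10*16) + 37 = (42*27)*320 + 37 = 1134*320 + 37 = 362880 + 37 = 362917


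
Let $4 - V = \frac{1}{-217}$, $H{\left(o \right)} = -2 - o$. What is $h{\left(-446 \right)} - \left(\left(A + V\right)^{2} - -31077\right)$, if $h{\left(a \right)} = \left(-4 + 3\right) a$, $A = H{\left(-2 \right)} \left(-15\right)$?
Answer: $- \frac{1443138320}{47089} \approx -30647.0$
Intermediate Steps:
$A = 0$ ($A = \left(-2 - -2\right) \left(-15\right) = \left(-2 + 2\right) \left(-15\right) = 0 \left(-15\right) = 0$)
$V = \frac{869}{217}$ ($V = 4 - \frac{1}{-217} = 4 - - \frac{1}{217} = 4 + \frac{1}{217} = \frac{869}{217} \approx 4.0046$)
$h{\left(a \right)} = - a$
$h{\left(-446 \right)} - \left(\left(A + V\right)^{2} - -31077\right) = \left(-1\right) \left(-446\right) - \left(\left(0 + \frac{869}{217}\right)^{2} - -31077\right) = 446 - \left(\left(\frac{869}{217}\right)^{2} + 31077\right) = 446 - \left(\frac{755161}{47089} + 31077\right) = 446 - \frac{1464140014}{47089} = - \frac{1443138320}{47089}$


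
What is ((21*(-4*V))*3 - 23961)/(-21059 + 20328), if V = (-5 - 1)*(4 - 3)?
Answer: 22449/731 ≈ 30.710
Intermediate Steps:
V = -6 (V = -6*1 = -6)
((21*(-4*V))*3 - 23961)/(-21059 + 20328) = ((21*(-4*(-6)))*3 - 23961)/(-21059 + 20328) = ((21*24)*3 - 23961)/(-731) = (504*3 - 23961)*(-1/731) = (1512 - 23961)*(-1/731) = -22449*(-1/731) = 22449/731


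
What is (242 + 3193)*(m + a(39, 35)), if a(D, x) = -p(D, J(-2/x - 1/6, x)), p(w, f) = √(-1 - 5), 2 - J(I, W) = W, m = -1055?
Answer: -3623925 - 3435*I*√6 ≈ -3.6239e+6 - 8414.0*I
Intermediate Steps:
J(I, W) = 2 - W
p(w, f) = I*√6 (p(w, f) = √(-6) = I*√6)
a(D, x) = -I*√6
(242 + 3193)*(m + a(39, 35)) = (242 + 3193)*(-1055 - I*√6) = 3435*(-1055 - I*√6) = -3623925 - 3435*I*√6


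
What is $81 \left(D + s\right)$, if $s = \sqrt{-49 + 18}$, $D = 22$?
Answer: $1782 + 81 i \sqrt{31} \approx 1782.0 + 450.99 i$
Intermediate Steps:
$s = i \sqrt{31}$ ($s = \sqrt{-31} = i \sqrt{31} \approx 5.5678 i$)
$81 \left(D + s\right) = 81 \left(22 + i \sqrt{31}\right) = 1782 + 81 i \sqrt{31}$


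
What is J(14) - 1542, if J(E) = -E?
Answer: -1556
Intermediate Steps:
J(14) - 1542 = -1*14 - 1542 = -14 - 1542 = -1556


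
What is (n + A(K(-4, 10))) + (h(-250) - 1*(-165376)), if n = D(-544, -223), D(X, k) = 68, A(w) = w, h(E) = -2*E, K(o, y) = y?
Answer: 165954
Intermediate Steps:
n = 68
(n + A(K(-4, 10))) + (h(-250) - 1*(-165376)) = (68 + 10) + (-2*(-250) - 1*(-165376)) = 78 + (500 + 165376) = 78 + 165876 = 165954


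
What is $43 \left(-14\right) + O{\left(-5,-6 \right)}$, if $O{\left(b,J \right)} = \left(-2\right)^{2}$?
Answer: $-598$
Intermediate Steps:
$O{\left(b,J \right)} = 4$
$43 \left(-14\right) + O{\left(-5,-6 \right)} = 43 \left(-14\right) + 4 = -602 + 4 = -598$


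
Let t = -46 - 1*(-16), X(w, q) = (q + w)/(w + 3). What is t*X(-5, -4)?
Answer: -135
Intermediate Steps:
X(w, q) = (q + w)/(3 + w)
t = -30 (t = -46 + 16 = -30)
t*X(-5, -4) = -30*(-4 - 5)/(3 - 5) = -30*(-9)/(-2) = -(-15)*(-9) = -30*9/2 = -135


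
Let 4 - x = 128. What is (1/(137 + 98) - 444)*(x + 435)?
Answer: -32449429/235 ≈ -1.3808e+5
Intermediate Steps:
x = -124 (x = 4 - 1*128 = 4 - 128 = -124)
(1/(137 + 98) - 444)*(x + 435) = (1/(137 + 98) - 444)*(-124 + 435) = (1/235 - 444)*311 = -104339/235*311 = -32449429/235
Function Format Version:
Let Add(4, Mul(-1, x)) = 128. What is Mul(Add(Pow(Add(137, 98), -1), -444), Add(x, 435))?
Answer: Rational(-32449429, 235) ≈ -1.3808e+5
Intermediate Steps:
x = -124 (x = Add(4, Mul(-1, 128)) = Add(4, -128) = -124)
Mul(Add(Pow(Add(137, 98), -1), -444), Add(x, 435)) = Mul(Add(Pow(Add(137, 98), -1), -444), Add(-124, 435)) = Mul(Add(Pow(235, -1), -444), 311) = Mul(Add(Rational(1, 235), -444), 311) = Mul(Rational(-104339, 235), 311) = Rational(-32449429, 235)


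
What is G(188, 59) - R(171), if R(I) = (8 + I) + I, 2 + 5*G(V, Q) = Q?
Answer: -1693/5 ≈ -338.60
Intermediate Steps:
G(V, Q) = -⅖ + Q/5
R(I) = 8 + 2*I
G(188, 59) - R(171) = (-⅖ + (⅕)*59) - (8 + 2*171) = (-⅖ + 59/5) - (8 + 342) = 57/5 - 1*350 = 57/5 - 350 = -1693/5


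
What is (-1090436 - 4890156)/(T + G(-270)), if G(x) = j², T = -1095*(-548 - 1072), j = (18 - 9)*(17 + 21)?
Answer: -373787/118179 ≈ -3.1629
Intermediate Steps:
j = 342 (j = 9*38 = 342)
T = 1773900 (T = -1095*(-1620) = 1773900)
G(x) = 116964 (G(x) = 342² = 116964)
(-1090436 - 4890156)/(T + G(-270)) = (-1090436 - 4890156)/(1773900 + 116964) = -5980592/1890864 = -5980592*1/1890864 = -373787/118179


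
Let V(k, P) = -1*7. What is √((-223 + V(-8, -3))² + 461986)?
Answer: √514886 ≈ 717.56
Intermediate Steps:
V(k, P) = -7
√((-223 + V(-8, -3))² + 461986) = √((-223 - 7)² + 461986) = √((-230)² + 461986) = √(52900 + 461986) = √514886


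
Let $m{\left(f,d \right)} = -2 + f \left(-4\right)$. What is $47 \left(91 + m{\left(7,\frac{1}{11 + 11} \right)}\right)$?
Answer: $2867$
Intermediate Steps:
$m{\left(f,d \right)} = -2 - 4 f$
$47 \left(91 + m{\left(7,\frac{1}{11 + 11} \right)}\right) = 47 \left(91 - 30\right) = 47 \cdot 61 = 2867$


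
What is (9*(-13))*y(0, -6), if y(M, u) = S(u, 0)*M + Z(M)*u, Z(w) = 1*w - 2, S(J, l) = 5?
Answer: -1404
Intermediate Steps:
Z(w) = -2 + w (Z(w) = w - 2 = -2 + w)
y(M, u) = 5*M + u*(-2 + M) (y(M, u) = 5*M + (-2 + M)*u = 5*M + u*(-2 + M))
(9*(-13))*y(0, -6) = (9*(-13))*(5*0 - 6*(-2 + 0)) = -117*(0 - 6*(-2)) = -117*(0 + 12) = -117*12 = -1404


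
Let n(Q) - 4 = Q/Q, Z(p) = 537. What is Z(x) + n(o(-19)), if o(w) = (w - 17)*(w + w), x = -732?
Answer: 542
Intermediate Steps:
o(w) = 2*w*(-17 + w) (o(w) = (-17 + w)*(2*w) = 2*w*(-17 + w))
n(Q) = 5 (n(Q) = 4 + Q/Q = 4 + 1 = 5)
Z(x) + n(o(-19)) = 537 + 5 = 542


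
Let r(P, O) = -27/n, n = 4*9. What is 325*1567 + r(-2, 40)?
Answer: 2037097/4 ≈ 5.0927e+5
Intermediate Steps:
n = 36
r(P, O) = -¾ (r(P, O) = -27/36 = -27*1/36 = -¾)
325*1567 + r(-2, 40) = 325*1567 - ¾ = 509275 - ¾ = 2037097/4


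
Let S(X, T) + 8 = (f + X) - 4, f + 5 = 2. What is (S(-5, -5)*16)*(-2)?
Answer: 640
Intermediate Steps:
f = -3 (f = -5 + 2 = -3)
S(X, T) = -15 + X (S(X, T) = -8 + ((-3 + X) - 4) = -8 + (-7 + X) = -15 + X)
(S(-5, -5)*16)*(-2) = ((-15 - 5)*16)*(-2) = -20*16*(-2) = -320*(-2) = 640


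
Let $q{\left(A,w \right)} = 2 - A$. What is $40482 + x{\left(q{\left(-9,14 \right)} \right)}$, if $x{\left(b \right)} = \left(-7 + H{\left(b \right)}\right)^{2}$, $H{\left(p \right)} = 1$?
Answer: $40518$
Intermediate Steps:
$x{\left(b \right)} = 36$ ($x{\left(b \right)} = \left(-7 + 1\right)^{2} = \left(-6\right)^{2} = 36$)
$40482 + x{\left(q{\left(-9,14 \right)} \right)} = 40482 + 36 = 40518$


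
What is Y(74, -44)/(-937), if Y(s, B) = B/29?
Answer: 44/27173 ≈ 0.0016193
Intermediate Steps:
Y(s, B) = B/29 (Y(s, B) = B*(1/29) = B/29)
Y(74, -44)/(-937) = ((1/29)*(-44))/(-937) = -44/29*(-1/937) = 44/27173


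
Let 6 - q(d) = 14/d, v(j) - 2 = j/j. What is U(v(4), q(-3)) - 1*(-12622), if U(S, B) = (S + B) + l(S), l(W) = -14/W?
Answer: 12631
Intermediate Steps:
v(j) = 3 (v(j) = 2 + j/j = 2 + 1 = 3)
q(d) = 6 - 14/d
U(S, B) = B + S - 14/S (U(S, B) = (S + B) - 14/S = (B + S) - 14/S = B + S - 14/S)
U(v(4), q(-3)) - 1*(-12622) = ((6 - 14/(-3)) + 3 - 14/3) - 1*(-12622) = ((6 - 14*(-⅓)) + 3 - 14*⅓) + 12622 = ((6 + 14/3) + 3 - 14/3) + 12622 = (32/3 + 3 - 14/3) + 12622 = 9 + 12622 = 12631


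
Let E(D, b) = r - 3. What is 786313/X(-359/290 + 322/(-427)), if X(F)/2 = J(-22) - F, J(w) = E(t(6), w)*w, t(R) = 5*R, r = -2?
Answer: 6954938485/1981139 ≈ 3510.6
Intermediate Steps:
E(D, b) = -5 (E(D, b) = -2 - 3 = -5)
J(w) = -5*w
X(F) = 220 - 2*F (X(F) = 2*(-5*(-22) - F) = 2*(110 - F) = 220 - 2*F)
786313/X(-359/290 + 322/(-427)) = 786313/(220 - 2*(-359/290 + 322/(-427))) = 786313/(220 - 2*(-359*1/290 + 322*(-1/427))) = 786313/(220 - 2*(-359/290 - 46/61)) = 786313/(220 - 2*(-35239/17690)) = 786313/(220 + 35239/8845) = 786313/(1981139/8845) = 786313*(8845/1981139) = 6954938485/1981139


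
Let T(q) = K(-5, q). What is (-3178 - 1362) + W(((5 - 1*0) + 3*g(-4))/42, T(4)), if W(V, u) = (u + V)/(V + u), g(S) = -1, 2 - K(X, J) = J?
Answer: -4539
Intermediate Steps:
K(X, J) = 2 - J
T(q) = 2 - q
W(V, u) = 1 (W(V, u) = (V + u)/(V + u) = 1)
(-3178 - 1362) + W(((5 - 1*0) + 3*g(-4))/42, T(4)) = (-3178 - 1362) + 1 = -4540 + 1 = -4539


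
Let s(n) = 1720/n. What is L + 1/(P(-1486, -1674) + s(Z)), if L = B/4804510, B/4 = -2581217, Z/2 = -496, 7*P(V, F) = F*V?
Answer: -1592383881755714/740991003651905 ≈ -2.1490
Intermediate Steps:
P(V, F) = F*V/7 (P(V, F) = (F*V)/7 = F*V/7)
Z = -992 (Z = 2*(-496) = -992)
B = -10324868 (B = 4*(-2581217) = -10324868)
L = -5162434/2402255 (L = -10324868/4804510 = -10324868*1/4804510 = -5162434/2402255 ≈ -2.1490)
L + 1/(P(-1486, -1674) + s(Z)) = -5162434/2402255 + 1/((⅐)*(-1674)*(-1486) + 1720/(-992)) = -5162434/2402255 + 1/(2487564/7 + 1720*(-1/992)) = -5162434/2402255 + 1/(2487564/7 - 215/124) = -5162434/2402255 + 1/(308456431/868) = -5162434/2402255 + 868/308456431 = -1592383881755714/740991003651905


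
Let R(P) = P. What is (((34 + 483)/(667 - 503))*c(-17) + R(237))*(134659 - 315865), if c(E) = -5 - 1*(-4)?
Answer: -3474715653/82 ≈ -4.2375e+7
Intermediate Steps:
c(E) = -1 (c(E) = -5 + 4 = -1)
(((34 + 483)/(667 - 503))*c(-17) + R(237))*(134659 - 315865) = (((34 + 483)/(667 - 503))*(-1) + 237)*(134659 - 315865) = ((517/164)*(-1) + 237)*(-181206) = (-517/164 + 237)*(-181206) = (38351/164)*(-181206) = -3474715653/82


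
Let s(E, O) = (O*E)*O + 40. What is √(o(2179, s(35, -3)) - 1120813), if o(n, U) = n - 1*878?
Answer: 2*I*√279878 ≈ 1058.1*I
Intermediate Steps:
s(E, O) = 40 + E*O² (s(E, O) = (E*O)*O + 40 = E*O² + 40 = 40 + E*O²)
o(n, U) = -878 + n (o(n, U) = n - 878 = -878 + n)
√(o(2179, s(35, -3)) - 1120813) = √((-878 + 2179) - 1120813) = √(1301 - 1120813) = √(-1119512) = 2*I*√279878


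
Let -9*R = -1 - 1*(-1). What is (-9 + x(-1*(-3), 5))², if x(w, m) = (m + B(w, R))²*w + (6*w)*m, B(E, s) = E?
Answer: 74529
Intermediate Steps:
R = 0 (R = -(-1 - 1*(-1))/9 = -(-1 + 1)/9 = -⅑*0 = 0)
x(w, m) = w*(m + w)² + 6*m*w (x(w, m) = (m + w)²*w + (6*w)*m = w*(m + w)² + 6*m*w)
(-9 + x(-1*(-3), 5))² = (-9 + (-1*(-3))*((5 - 1*(-3))² + 6*5))² = (-9 + 3*((5 + 3)² + 30))² = (-9 + 3*(8² + 30))² = (-9 + 3*(64 + 30))² = (-9 + 3*94)² = (-9 + 282)² = 273² = 74529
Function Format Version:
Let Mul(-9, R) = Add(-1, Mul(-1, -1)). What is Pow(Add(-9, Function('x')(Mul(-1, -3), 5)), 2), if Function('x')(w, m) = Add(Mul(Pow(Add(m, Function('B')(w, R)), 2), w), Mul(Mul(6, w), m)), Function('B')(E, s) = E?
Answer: 74529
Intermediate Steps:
R = 0 (R = Mul(Rational(-1, 9), Add(-1, Mul(-1, -1))) = Mul(Rational(-1, 9), Add(-1, 1)) = Mul(Rational(-1, 9), 0) = 0)
Function('x')(w, m) = Add(Mul(w, Pow(Add(m, w), 2)), Mul(6, m, w)) (Function('x')(w, m) = Add(Mul(Pow(Add(m, w), 2), w), Mul(Mul(6, w), m)) = Add(Mul(w, Pow(Add(m, w), 2)), Mul(6, m, w)))
Pow(Add(-9, Function('x')(Mul(-1, -3), 5)), 2) = Pow(Add(-9, Mul(Mul(-1, -3), Add(Pow(Add(5, Mul(-1, -3)), 2), Mul(6, 5)))), 2) = Pow(Add(-9, Mul(3, Add(Pow(Add(5, 3), 2), 30))), 2) = Pow(Add(-9, Mul(3, Add(Pow(8, 2), 30))), 2) = Pow(Add(-9, Mul(3, Add(64, 30))), 2) = Pow(Add(-9, Mul(3, 94)), 2) = Pow(Add(-9, 282), 2) = Pow(273, 2) = 74529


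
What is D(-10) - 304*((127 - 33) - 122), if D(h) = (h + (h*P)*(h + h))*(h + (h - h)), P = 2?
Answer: 4612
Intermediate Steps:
D(h) = h*(h + 4*h**2) (D(h) = (h + (h*2)*(h + h))*(h + (h - h)) = (h + (2*h)*(2*h))*(h + 0) = (h + 4*h**2)*h = h*(h + 4*h**2))
D(-10) - 304*((127 - 33) - 122) = (-10)**2*(1 + 4*(-10)) - 304*((127 - 33) - 122) = 100*(1 - 40) - 304*(94 - 122) = 100*(-39) - 304*(-28) = -3900 + 8512 = 4612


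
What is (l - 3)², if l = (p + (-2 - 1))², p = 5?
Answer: 1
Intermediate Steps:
l = 4 (l = (5 + (-2 - 1))² = (5 - 3)² = 2² = 4)
(l - 3)² = (4 - 3)² = 1² = 1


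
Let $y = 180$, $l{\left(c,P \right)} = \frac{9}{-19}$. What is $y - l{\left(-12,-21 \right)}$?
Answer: $\frac{3429}{19} \approx 180.47$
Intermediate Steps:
$l{\left(c,P \right)} = - \frac{9}{19}$ ($l{\left(c,P \right)} = 9 \left(- \frac{1}{19}\right) = - \frac{9}{19}$)
$y - l{\left(-12,-21 \right)} = 180 - - \frac{9}{19} = 180 + \frac{9}{19} = \frac{3429}{19}$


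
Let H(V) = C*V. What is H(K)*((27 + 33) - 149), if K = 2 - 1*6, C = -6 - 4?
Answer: -3560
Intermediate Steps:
C = -10
K = -4 (K = 2 - 6 = -4)
H(V) = -10*V
H(K)*((27 + 33) - 149) = (-10*(-4))*((27 + 33) - 149) = 40*(60 - 149) = 40*(-89) = -3560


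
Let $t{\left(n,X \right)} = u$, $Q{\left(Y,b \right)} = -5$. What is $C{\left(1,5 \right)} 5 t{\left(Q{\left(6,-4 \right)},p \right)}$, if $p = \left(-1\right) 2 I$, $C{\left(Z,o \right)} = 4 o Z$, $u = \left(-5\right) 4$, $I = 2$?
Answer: $-2000$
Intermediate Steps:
$u = -20$
$C{\left(Z,o \right)} = 4 Z o$
$p = -4$ ($p = \left(-1\right) 2 \cdot 2 = \left(-2\right) 2 = -4$)
$t{\left(n,X \right)} = -20$
$C{\left(1,5 \right)} 5 t{\left(Q{\left(6,-4 \right)},p \right)} = 4 \cdot 1 \cdot 5 \cdot 5 \left(-20\right) = 20 \cdot 5 \left(-20\right) = 100 \left(-20\right) = -2000$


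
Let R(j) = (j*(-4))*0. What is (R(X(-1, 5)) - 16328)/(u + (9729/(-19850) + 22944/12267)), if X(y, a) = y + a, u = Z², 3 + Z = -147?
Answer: -1325289061200/1826361655919 ≈ -0.72564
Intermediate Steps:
Z = -150 (Z = -3 - 147 = -150)
u = 22500 (u = (-150)² = 22500)
X(y, a) = a + y
R(j) = 0 (R(j) = -4*j*0 = 0)
(R(X(-1, 5)) - 16328)/(u + (9729/(-19850) + 22944/12267)) = (0 - 16328)/(22500 + (9729/(-19850) + 22944/12267)) = -16328/(22500 + (9729*(-1/19850) + 22944*(1/12267))) = -16328/(22500 + (-9729/19850 + 7648/4089)) = -16328/(22500 + 112030919/81166650) = -16328/1826361655919/81166650 = -16328*81166650/1826361655919 = -1325289061200/1826361655919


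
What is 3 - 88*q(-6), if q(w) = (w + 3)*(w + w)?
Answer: -3165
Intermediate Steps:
q(w) = 2*w*(3 + w) (q(w) = (3 + w)*(2*w) = 2*w*(3 + w))
3 - 88*q(-6) = 3 - 176*(-6)*(3 - 6) = 3 - 176*(-6)*(-3) = 3 - 88*36 = 3 - 3168 = -3165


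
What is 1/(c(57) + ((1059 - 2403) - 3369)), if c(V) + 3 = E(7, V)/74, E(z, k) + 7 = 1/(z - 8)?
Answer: -37/174496 ≈ -0.00021204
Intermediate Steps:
E(z, k) = -7 + 1/(-8 + z) (E(z, k) = -7 + 1/(z - 8) = -7 + 1/(-8 + z))
c(V) = -115/37 (c(V) = -3 + ((57 - 7*7)/(-8 + 7))/74 = -3 + ((57 - 49)/(-1))*(1/74) = -3 - 1*8*(1/74) = -3 - 8*1/74 = -3 - 4/37 = -115/37)
1/(c(57) + ((1059 - 2403) - 3369)) = 1/(-115/37 + ((1059 - 2403) - 3369)) = 1/(-115/37 + (-1344 - 3369)) = 1/(-115/37 - 4713) = 1/(-174496/37) = -37/174496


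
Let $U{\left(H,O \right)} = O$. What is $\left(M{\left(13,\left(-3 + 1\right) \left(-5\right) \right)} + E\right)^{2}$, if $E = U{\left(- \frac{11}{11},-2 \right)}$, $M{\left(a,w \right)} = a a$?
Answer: $27889$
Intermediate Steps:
$M{\left(a,w \right)} = a^{2}$
$E = -2$
$\left(M{\left(13,\left(-3 + 1\right) \left(-5\right) \right)} + E\right)^{2} = \left(13^{2} - 2\right)^{2} = \left(169 - 2\right)^{2} = 167^{2} = 27889$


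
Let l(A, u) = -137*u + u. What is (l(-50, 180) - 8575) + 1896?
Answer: -31159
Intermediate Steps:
l(A, u) = -136*u
(l(-50, 180) - 8575) + 1896 = (-136*180 - 8575) + 1896 = (-24480 - 8575) + 1896 = -33055 + 1896 = -31159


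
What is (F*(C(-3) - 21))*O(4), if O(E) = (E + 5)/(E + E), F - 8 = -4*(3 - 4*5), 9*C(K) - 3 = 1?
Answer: -3515/2 ≈ -1757.5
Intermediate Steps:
C(K) = 4/9 (C(K) = ⅓ + (⅑)*1 = ⅓ + ⅑ = 4/9)
F = 76 (F = 8 - 4*(3 - 4*5) = 8 - 4*(3 - 20) = 8 - 4*(-17) = 8 + 68 = 76)
O(E) = (5 + E)/(2*E) (O(E) = (5 + E)/((2*E)) = (5 + E)*(1/(2*E)) = (5 + E)/(2*E))
(F*(C(-3) - 21))*O(4) = (76*(4/9 - 21))*((½)*(5 + 4)/4) = (76*(-185/9))*((½)*(¼)*9) = -14060/9*9/8 = -3515/2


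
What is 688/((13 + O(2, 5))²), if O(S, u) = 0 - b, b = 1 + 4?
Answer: 43/4 ≈ 10.750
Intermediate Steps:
b = 5
O(S, u) = -5 (O(S, u) = 0 - 1*5 = 0 - 5 = -5)
688/((13 + O(2, 5))²) = 688/((13 - 5)²) = 688/(8²) = 688/64 = 688*(1/64) = 43/4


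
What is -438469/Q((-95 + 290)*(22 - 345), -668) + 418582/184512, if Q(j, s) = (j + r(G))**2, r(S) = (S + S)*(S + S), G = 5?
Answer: 827605668887411/364828494645600 ≈ 2.2685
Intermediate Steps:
r(S) = 4*S**2 (r(S) = (2*S)*(2*S) = 4*S**2)
Q(j, s) = (100 + j)**2 (Q(j, s) = (j + 4*5**2)**2 = (j + 4*25)**2 = (j + 100)**2 = (100 + j)**2)
-438469/Q((-95 + 290)*(22 - 345), -668) + 418582/184512 = -438469/(100 + (-95 + 290)*(22 - 345))**2 + 418582/184512 = -438469/(100 + 195*(-323))**2 + 418582*(1/184512) = -438469/(100 - 62985)**2 + 209291/92256 = -438469/((-62885)**2) + 209291/92256 = -438469/3954523225 + 209291/92256 = 827605668887411/364828494645600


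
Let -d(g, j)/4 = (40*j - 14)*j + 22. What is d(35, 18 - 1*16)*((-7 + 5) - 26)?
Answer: 17248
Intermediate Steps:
d(g, j) = -88 - 4*j*(-14 + 40*j) (d(g, j) = -4*((40*j - 14)*j + 22) = -4*((-14 + 40*j)*j + 22) = -4*(j*(-14 + 40*j) + 22) = -4*(22 + j*(-14 + 40*j)) = -88 - 4*j*(-14 + 40*j))
d(35, 18 - 1*16)*((-7 + 5) - 26) = (-88 - 160*(18 - 1*16)² + 56*(18 - 1*16))*((-7 + 5) - 26) = (-88 - 160*(18 - 16)² + 56*(18 - 16))*(-2 - 26) = (-88 - 160*2² + 56*2)*(-28) = (-88 - 160*4 + 112)*(-28) = (-88 - 640 + 112)*(-28) = -616*(-28) = 17248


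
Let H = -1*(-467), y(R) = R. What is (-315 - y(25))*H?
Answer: -158780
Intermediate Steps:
H = 467
(-315 - y(25))*H = (-315 - 1*25)*467 = (-315 - 25)*467 = -340*467 = -158780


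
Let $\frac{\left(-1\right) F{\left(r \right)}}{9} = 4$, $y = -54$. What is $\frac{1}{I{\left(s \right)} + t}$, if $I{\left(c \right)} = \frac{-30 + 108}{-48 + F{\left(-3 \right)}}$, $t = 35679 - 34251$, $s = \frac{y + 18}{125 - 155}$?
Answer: $\frac{14}{19979} \approx 0.00070074$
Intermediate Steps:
$F{\left(r \right)} = -36$ ($F{\left(r \right)} = \left(-9\right) 4 = -36$)
$s = \frac{6}{5}$ ($s = \frac{-54 + 18}{125 - 155} = - \frac{36}{-30} = \left(-36\right) \left(- \frac{1}{30}\right) = \frac{6}{5} \approx 1.2$)
$t = 1428$
$I{\left(c \right)} = - \frac{13}{14}$ ($I{\left(c \right)} = \frac{-30 + 108}{-48 - 36} = \frac{78}{-84} = 78 \left(- \frac{1}{84}\right) = - \frac{13}{14}$)
$\frac{1}{I{\left(s \right)} + t} = \frac{1}{- \frac{13}{14} + 1428} = \frac{1}{\frac{19979}{14}} = \frac{14}{19979}$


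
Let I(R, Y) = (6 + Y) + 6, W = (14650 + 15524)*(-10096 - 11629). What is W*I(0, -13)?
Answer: 655530150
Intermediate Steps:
W = -655530150 (W = 30174*(-21725) = -655530150)
I(R, Y) = 12 + Y
W*I(0, -13) = -655530150*(12 - 13) = -655530150*(-1) = 655530150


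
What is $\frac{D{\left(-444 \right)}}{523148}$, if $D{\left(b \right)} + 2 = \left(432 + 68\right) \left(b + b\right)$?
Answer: $- \frac{222001}{261574} \approx -0.84871$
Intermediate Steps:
$D{\left(b \right)} = -2 + 1000 b$ ($D{\left(b \right)} = -2 + \left(432 + 68\right) \left(b + b\right) = -2 + 500 \cdot 2 b = -2 + 1000 b$)
$\frac{D{\left(-444 \right)}}{523148} = \frac{-2 + 1000 \left(-444\right)}{523148} = \left(-2 - 444000\right) \frac{1}{523148} = \left(-444002\right) \frac{1}{523148} = - \frac{222001}{261574}$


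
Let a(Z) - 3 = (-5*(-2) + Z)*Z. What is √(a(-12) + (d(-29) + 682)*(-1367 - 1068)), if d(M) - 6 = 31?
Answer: I*√1750738 ≈ 1323.2*I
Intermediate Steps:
d(M) = 37 (d(M) = 6 + 31 = 37)
a(Z) = 3 + Z*(10 + Z) (a(Z) = 3 + (-5*(-2) + Z)*Z = 3 + (10 + Z)*Z = 3 + Z*(10 + Z))
√(a(-12) + (d(-29) + 682)*(-1367 - 1068)) = √((3 + (-12)² + 10*(-12)) + (37 + 682)*(-1367 - 1068)) = √((3 + 144 - 120) + 719*(-2435)) = √(27 - 1750765) = √(-1750738) = I*√1750738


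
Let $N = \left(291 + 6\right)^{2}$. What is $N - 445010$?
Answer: $-356801$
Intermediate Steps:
$N = 88209$ ($N = 297^{2} = 88209$)
$N - 445010 = 88209 - 445010 = -356801$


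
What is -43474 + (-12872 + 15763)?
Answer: -40583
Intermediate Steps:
-43474 + (-12872 + 15763) = -43474 + 2891 = -40583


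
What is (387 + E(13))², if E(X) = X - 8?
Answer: 153664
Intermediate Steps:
E(X) = -8 + X
(387 + E(13))² = (387 + (-8 + 13))² = (387 + 5)² = 392² = 153664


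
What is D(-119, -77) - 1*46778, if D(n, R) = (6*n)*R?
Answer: 8200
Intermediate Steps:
D(n, R) = 6*R*n
D(-119, -77) - 1*46778 = 6*(-77)*(-119) - 1*46778 = 54978 - 46778 = 8200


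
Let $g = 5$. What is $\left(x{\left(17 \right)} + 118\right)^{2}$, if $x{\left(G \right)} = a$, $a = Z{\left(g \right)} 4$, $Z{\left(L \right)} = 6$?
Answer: $20164$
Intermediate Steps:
$a = 24$ ($a = 6 \cdot 4 = 24$)
$x{\left(G \right)} = 24$
$\left(x{\left(17 \right)} + 118\right)^{2} = \left(24 + 118\right)^{2} = 142^{2} = 20164$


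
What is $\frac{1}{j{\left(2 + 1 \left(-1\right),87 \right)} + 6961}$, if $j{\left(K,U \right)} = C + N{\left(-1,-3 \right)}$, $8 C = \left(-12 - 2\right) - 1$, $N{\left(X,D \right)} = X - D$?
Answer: $\frac{8}{55689} \approx 0.00014365$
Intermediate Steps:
$C = - \frac{15}{8}$ ($C = \frac{\left(-12 - 2\right) - 1}{8} = \frac{-14 - 1}{8} = \frac{1}{8} \left(-15\right) = - \frac{15}{8} \approx -1.875$)
$j{\left(K,U \right)} = \frac{1}{8}$ ($j{\left(K,U \right)} = - \frac{15}{8} - -2 = - \frac{15}{8} + \left(-1 + 3\right) = - \frac{15}{8} + 2 = \frac{1}{8}$)
$\frac{1}{j{\left(2 + 1 \left(-1\right),87 \right)} + 6961} = \frac{1}{\frac{1}{8} + 6961} = \frac{1}{\frac{55689}{8}} = \frac{8}{55689}$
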